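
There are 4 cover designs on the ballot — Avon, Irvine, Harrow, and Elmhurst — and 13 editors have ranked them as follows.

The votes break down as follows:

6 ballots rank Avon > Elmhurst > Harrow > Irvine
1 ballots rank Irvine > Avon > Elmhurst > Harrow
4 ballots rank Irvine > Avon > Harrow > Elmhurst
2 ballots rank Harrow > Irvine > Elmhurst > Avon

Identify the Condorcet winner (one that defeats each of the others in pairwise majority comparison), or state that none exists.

There is no Condorcet winner

Head-to-head results (13 voters total):
Avon vs Irvine: Irvine wins 7–6.
Avon vs Harrow: Avon wins 11–2.
Avon vs Elmhurst: Avon wins 11–2.
Irvine vs Harrow: Harrow wins 8–5.
Irvine vs Elmhurst: Irvine wins 7–6.
Harrow vs Elmhurst: Elmhurst wins 7–6.
No candidate beats all others: Avon beats Harrow beats Irvine beats Avon, a majority cycle.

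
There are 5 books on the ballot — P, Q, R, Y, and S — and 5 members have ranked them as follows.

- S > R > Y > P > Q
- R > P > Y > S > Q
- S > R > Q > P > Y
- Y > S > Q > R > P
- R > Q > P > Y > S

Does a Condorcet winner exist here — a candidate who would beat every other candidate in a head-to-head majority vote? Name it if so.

There is no Condorcet winner

Head-to-head results (5 voters total):
P vs Q: Q wins 3–2.
P vs R: R wins 5–0.
P vs Y: P wins 3–2.
P vs S: S wins 3–2.
Q vs R: R wins 4–1.
Q vs Y: Y wins 3–2.
Q vs S: S wins 4–1.
R vs Y: R wins 4–1.
R vs S: S wins 3–2.
Y vs S: Y wins 3–2.
No candidate beats all others: P beats Y beats Q beats P, a majority cycle.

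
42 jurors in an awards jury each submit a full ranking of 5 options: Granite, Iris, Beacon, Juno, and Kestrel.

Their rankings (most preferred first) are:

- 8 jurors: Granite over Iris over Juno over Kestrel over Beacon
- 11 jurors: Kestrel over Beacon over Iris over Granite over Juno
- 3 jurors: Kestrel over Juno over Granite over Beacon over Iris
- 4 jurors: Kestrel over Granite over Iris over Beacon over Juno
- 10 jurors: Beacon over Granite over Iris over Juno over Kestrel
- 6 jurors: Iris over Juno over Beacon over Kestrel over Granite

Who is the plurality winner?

Kestrel

First-place vote totals:
  Granite: 8
  Iris: 6
  Beacon: 10
  Juno: 0
  Kestrel: 18
Kestrel has the most first-place votes.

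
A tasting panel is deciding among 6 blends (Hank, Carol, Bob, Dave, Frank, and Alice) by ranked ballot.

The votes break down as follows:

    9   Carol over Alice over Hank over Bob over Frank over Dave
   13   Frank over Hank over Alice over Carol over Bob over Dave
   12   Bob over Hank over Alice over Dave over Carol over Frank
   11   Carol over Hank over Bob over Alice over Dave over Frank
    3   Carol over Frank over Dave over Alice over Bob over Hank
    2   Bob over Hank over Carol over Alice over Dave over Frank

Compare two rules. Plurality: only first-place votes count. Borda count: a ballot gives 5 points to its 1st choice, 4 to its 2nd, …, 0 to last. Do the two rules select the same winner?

No

Plurality first-place counts: Hank 0, Carol 23, Bob 14, Dave 0, Frank 13, Alice 0 → Carol.
Borda totals: Hank 179, Carol 159, Bob 137, Dave 46, Frank 86, Alice 143 → Hank.
The two rules disagree: plurality picks Carol, Borda picks Hank.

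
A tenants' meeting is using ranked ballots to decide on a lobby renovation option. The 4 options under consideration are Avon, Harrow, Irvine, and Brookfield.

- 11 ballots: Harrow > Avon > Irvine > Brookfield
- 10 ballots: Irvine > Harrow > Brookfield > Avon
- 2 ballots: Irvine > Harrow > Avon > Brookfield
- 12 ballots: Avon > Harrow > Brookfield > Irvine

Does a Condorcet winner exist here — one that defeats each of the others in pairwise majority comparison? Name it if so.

Head-to-head results (35 voters total):
Avon vs Harrow: Harrow wins 23–12.
Avon vs Irvine: Avon wins 23–12.
Avon vs Brookfield: Avon wins 25–10.
Harrow vs Irvine: Harrow wins 23–12.
Harrow vs Brookfield: Harrow wins 35–0.
Irvine vs Brookfield: Irvine wins 23–12.
Harrow beats each rival — Avon (23–12), Irvine (23–12), Brookfield (35–0) — so Harrow is the Condorcet winner.

Harrow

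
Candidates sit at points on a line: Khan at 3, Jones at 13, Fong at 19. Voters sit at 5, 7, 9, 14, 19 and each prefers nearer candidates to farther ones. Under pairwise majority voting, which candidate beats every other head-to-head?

With single-peaked preferences on a line, the Condorcet winner is the candidate closest to the median voter.
The median voter (position 9) is closest to Jones at 13.
Check: Jones vs Khan — voters closer to Jones: 3 of 5.

Jones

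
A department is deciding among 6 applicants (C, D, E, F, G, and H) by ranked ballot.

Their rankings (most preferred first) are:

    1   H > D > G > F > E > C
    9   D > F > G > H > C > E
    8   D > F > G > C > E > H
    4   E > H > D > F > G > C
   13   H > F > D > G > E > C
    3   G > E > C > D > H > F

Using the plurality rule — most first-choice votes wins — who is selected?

First-place vote totals:
  C: 0
  D: 17
  E: 4
  F: 0
  G: 3
  H: 14
D has the most first-place votes.

D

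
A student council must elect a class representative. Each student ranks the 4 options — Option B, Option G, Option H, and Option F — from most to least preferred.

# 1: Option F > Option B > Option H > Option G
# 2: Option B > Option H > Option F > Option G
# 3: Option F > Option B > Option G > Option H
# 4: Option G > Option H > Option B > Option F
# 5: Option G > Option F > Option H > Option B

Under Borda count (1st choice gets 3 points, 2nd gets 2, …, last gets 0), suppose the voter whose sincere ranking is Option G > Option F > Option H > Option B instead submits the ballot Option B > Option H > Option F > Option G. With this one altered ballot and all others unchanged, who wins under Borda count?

Option B

Borda totals with the altered ballot: Option B 11, Option G 4, Option H 7, Option F 8.
The switch changes the winner from Option F to Option B.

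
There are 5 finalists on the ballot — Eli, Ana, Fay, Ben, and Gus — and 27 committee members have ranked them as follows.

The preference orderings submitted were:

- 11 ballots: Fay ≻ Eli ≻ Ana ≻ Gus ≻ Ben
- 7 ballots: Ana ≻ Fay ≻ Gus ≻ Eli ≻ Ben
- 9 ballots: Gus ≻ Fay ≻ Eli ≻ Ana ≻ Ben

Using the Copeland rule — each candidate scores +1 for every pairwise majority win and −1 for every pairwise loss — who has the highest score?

Fay

Pairwise results:
  Eli vs Ana: Eli wins 20–7.
  Eli vs Fay: Fay wins 27–0.
  Eli vs Ben: Eli wins 27–0.
  Eli vs Gus: Gus wins 16–11.
  Ana vs Fay: Fay wins 20–7.
  Ana vs Ben: Ana wins 27–0.
  Ana vs Gus: Ana wins 18–9.
  Fay vs Ben: Fay wins 27–0.
  Fay vs Gus: Fay wins 18–9.
  Ben vs Gus: Gus wins 27–0.
Copeland scores (wins − losses):
  Eli: 2 − 2 = 0
  Ana: 2 − 2 = 0
  Fay: 4 − 0 = 4
  Ben: 0 − 4 = -4
  Gus: 2 − 2 = 0
Fay has the best Copeland score.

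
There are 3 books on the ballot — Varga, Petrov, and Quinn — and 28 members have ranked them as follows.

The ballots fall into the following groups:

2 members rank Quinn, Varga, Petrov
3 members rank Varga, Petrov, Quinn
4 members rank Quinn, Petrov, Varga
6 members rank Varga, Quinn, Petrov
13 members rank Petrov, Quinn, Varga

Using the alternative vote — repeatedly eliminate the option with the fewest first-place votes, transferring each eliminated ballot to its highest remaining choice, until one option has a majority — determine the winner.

Round 1: Petrov 13, Varga 9, Quinn 6. Quinn has the fewest and is eliminated.
Round 2: Petrov 17, Varga 11. Petrov has a majority.

Petrov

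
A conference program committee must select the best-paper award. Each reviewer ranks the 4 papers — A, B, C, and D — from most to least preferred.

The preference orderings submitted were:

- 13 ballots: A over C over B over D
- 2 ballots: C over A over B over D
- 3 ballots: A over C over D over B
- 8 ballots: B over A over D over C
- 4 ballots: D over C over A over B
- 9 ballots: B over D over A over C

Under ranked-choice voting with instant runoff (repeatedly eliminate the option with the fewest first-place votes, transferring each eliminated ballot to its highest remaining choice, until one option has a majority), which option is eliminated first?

Round 1: B 17, A 16, D 4, C 2. C has the fewest and is eliminated.
Round 2: A 18, B 17, D 4. D has the fewest and is eliminated.
Round 3: A 22, B 17. A has a majority.

C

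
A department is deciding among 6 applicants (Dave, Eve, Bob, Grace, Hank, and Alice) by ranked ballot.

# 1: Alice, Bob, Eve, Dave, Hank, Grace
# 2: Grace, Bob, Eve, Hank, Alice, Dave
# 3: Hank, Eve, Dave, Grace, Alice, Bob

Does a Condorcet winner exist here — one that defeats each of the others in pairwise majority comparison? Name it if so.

No Condorcet winner

Head-to-head results (3 voters total):
Dave vs Eve: Eve wins 3–0.
Dave vs Bob: Bob wins 2–1.
Dave vs Grace: Dave wins 2–1.
Dave vs Hank: Hank wins 2–1.
Dave vs Alice: Alice wins 2–1.
Eve vs Bob: Bob wins 2–1.
Eve vs Grace: Eve wins 2–1.
Eve vs Hank: Eve wins 2–1.
Eve vs Alice: Eve wins 2–1.
Bob vs Grace: Grace wins 2–1.
Bob vs Hank: Bob wins 2–1.
Bob vs Alice: Alice wins 2–1.
Grace vs Hank: Hank wins 2–1.
Grace vs Alice: Grace wins 2–1.
Hank vs Alice: Hank wins 2–1.
No candidate beats all others: Dave beats Grace beats Bob beats Dave, a majority cycle.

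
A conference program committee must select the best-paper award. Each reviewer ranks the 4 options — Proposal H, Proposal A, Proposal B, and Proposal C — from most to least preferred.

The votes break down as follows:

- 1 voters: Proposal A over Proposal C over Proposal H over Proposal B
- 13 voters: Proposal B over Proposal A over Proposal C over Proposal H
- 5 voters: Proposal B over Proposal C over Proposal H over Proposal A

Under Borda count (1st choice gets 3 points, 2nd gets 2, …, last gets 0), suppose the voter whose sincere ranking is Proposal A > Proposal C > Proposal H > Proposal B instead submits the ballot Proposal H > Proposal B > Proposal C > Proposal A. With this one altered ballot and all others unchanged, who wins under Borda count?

Borda totals with the altered ballot: Proposal H 8, Proposal A 26, Proposal B 56, Proposal C 24.
The winner is unchanged: still Proposal B.

Proposal B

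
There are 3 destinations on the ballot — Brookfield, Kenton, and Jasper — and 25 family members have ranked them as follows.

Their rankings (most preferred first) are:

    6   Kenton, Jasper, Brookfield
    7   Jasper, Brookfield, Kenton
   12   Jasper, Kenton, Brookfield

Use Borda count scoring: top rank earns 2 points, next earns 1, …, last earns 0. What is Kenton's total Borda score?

Borda scores:
  Brookfield: 6·0 + 7·1 + 12·0 = 7
  Kenton: 6·2 + 7·0 + 12·1 = 24
  Jasper: 6·1 + 7·2 + 12·2 = 44

24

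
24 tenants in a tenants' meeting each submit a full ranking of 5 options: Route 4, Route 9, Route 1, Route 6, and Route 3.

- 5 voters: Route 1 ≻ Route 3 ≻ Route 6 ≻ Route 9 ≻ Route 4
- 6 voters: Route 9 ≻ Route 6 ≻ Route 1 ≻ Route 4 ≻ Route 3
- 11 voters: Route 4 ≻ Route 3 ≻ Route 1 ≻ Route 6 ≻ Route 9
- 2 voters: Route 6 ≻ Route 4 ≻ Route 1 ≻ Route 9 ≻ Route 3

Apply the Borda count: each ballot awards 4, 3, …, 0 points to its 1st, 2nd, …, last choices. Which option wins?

Route 1

Borda scores:
  Route 4: 5·0 + 6·1 + 11·4 + 2·3 = 56
  Route 9: 5·1 + 6·4 + 11·0 + 2·1 = 31
  Route 1: 5·4 + 6·2 + 11·2 + 2·2 = 58
  Route 6: 5·2 + 6·3 + 11·1 + 2·4 = 47
  Route 3: 5·3 + 6·0 + 11·3 + 2·0 = 48
Route 1 has the highest total.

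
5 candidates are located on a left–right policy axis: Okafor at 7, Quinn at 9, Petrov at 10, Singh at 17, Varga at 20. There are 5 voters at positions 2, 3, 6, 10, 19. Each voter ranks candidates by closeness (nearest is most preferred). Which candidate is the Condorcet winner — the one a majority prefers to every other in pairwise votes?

Okafor

With single-peaked preferences on a line, the Condorcet winner is the candidate closest to the median voter.
The median voter (position 6) is closest to Okafor at 7.
Check: Okafor vs Singh — voters closer to Okafor: 4 of 5.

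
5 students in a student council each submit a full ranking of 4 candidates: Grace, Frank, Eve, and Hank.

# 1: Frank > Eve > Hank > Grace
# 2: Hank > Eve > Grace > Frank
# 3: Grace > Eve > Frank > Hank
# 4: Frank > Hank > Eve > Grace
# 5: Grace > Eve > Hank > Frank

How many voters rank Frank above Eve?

2

Ballots ranking Frank above Eve: 2.
Ballots ranking Eve above Frank: 3.
So 2 of 5 voters prefer Frank to Eve.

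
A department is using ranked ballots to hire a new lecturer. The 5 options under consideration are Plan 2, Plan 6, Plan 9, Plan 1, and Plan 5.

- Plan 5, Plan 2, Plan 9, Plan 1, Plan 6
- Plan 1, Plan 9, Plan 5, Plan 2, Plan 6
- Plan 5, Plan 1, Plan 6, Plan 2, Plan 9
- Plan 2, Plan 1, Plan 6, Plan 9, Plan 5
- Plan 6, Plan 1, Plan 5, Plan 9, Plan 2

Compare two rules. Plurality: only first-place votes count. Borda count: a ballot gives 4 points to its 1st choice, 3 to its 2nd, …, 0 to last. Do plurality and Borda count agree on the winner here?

No

Plurality first-place counts: Plan 2 1, Plan 6 1, Plan 9 0, Plan 1 1, Plan 5 2 → Plan 5.
Borda totals: Plan 2 9, Plan 6 8, Plan 9 7, Plan 1 14, Plan 5 12 → Plan 1.
The two rules disagree: plurality picks Plan 5, Borda picks Plan 1.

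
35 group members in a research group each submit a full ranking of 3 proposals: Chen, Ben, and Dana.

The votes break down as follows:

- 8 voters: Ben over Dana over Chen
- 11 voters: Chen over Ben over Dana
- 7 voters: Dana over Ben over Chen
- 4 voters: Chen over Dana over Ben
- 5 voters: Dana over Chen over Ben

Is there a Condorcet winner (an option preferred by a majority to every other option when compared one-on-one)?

No

Head-to-head results (35 voters total):
Chen vs Ben: Chen wins 20–15.
Chen vs Dana: Dana wins 20–15.
Ben vs Dana: Ben wins 19–16.
No candidate beats all others: Chen beats Ben beats Dana beats Chen, a majority cycle.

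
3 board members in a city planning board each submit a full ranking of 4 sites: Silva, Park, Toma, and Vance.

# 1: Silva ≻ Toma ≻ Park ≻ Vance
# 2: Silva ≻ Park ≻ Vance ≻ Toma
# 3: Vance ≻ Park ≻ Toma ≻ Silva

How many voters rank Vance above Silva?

1

Ballots ranking Vance above Silva: 1.
Ballots ranking Silva above Vance: 2.
So 1 of 3 voters prefer Vance to Silva.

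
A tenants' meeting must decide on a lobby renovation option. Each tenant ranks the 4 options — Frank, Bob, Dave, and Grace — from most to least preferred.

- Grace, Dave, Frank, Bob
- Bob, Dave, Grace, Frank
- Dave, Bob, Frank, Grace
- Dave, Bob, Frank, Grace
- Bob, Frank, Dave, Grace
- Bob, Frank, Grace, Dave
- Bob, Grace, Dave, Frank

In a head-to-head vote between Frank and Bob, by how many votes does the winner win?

Ballots ranking Frank above Bob: 1.
Ballots ranking Bob above Frank: 6.
Bob wins 6–1, a margin of 5.

5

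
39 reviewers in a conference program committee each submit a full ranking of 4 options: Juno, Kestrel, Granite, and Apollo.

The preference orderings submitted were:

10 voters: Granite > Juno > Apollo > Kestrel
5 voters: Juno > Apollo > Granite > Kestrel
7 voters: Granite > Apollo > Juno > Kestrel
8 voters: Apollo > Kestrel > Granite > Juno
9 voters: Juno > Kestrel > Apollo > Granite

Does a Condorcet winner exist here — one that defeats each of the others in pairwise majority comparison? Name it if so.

Head-to-head results (39 voters total):
Juno vs Kestrel: Juno wins 31–8.
Juno vs Granite: Granite wins 25–14.
Juno vs Apollo: Juno wins 24–15.
Kestrel vs Granite: Granite wins 22–17.
Kestrel vs Apollo: Apollo wins 30–9.
Granite vs Apollo: Apollo wins 22–17.
No candidate beats all others: Juno beats Apollo beats Granite beats Juno, a majority cycle.

No Condorcet winner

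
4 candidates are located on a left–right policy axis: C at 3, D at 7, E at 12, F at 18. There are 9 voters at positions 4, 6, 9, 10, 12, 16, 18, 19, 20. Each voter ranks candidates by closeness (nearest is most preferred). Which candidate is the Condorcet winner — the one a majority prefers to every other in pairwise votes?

E

With single-peaked preferences on a line, the Condorcet winner is the candidate closest to the median voter.
The median voter (position 12) is closest to E at 12.
Check: E vs C — voters closer to E: 7 of 9.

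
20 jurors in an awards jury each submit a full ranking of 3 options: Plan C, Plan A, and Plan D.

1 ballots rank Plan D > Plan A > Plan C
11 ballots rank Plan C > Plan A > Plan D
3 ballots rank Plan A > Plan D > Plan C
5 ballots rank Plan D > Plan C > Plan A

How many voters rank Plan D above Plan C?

9

Ballots ranking Plan D above Plan C: 1+3+5 = 9.
Ballots ranking Plan C above Plan D: 11.
So 9 of 20 voters prefer Plan D to Plan C.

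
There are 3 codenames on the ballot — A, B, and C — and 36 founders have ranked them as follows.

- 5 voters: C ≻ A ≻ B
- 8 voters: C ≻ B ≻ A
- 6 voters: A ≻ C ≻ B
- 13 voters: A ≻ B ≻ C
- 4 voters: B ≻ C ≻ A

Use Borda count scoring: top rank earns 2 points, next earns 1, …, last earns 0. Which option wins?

A

Borda scores:
  A: 5·1 + 8·0 + 6·2 + 13·2 + 4·0 = 43
  B: 5·0 + 8·1 + 6·0 + 13·1 + 4·2 = 29
  C: 5·2 + 8·2 + 6·1 + 13·0 + 4·1 = 36
A has the highest total.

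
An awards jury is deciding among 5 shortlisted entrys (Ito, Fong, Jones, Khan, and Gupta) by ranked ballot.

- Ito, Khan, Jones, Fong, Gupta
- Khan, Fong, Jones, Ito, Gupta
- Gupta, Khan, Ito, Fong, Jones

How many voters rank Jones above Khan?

0

Ballots ranking Jones above Khan: 0.
Ballots ranking Khan above Jones: 3.
So 0 of 3 voters prefer Jones to Khan.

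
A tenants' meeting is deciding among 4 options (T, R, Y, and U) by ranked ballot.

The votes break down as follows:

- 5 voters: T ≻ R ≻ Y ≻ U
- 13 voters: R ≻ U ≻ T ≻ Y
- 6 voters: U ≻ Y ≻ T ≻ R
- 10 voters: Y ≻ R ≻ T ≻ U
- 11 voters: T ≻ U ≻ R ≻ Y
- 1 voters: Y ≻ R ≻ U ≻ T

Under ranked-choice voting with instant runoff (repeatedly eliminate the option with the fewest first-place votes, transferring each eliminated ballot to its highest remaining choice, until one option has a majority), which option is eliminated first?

U

Round 1: T 16, R 13, Y 11, U 6. U has the fewest and is eliminated.
Round 2: Y 17, T 16, R 13. R has the fewest and is eliminated.
Round 3: T 29, Y 17. T has a majority.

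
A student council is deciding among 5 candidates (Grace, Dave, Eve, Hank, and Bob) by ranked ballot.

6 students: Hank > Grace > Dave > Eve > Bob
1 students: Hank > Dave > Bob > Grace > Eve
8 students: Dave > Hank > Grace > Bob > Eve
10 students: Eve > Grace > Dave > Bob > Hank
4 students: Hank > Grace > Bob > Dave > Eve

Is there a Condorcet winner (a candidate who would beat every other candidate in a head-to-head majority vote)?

No

Head-to-head results (29 voters total):
Grace vs Dave: Grace wins 20–9.
Grace vs Eve: Grace wins 19–10.
Grace vs Hank: Hank wins 19–10.
Grace vs Bob: Grace wins 28–1.
Dave vs Eve: Dave wins 19–10.
Dave vs Hank: Dave wins 18–11.
Dave vs Bob: Dave wins 25–4.
Eve vs Hank: Hank wins 19–10.
Eve vs Bob: Eve wins 16–13.
Hank vs Bob: Hank wins 19–10.
No candidate beats all others: Grace beats Dave beats Hank beats Grace, a majority cycle.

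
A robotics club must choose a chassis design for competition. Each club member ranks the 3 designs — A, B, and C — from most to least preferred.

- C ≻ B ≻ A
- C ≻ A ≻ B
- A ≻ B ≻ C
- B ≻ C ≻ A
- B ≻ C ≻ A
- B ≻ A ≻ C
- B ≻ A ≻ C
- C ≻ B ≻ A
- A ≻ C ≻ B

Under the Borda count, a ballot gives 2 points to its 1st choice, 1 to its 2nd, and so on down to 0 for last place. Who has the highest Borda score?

B

Borda scores:
  A: 0 + 1 + 2 + 0 + 0 + 1 + 1 + 0 + 2 = 7
  B: 1 + 0 + 1 + 2 + 2 + 2 + 2 + 1 + 0 = 11
  C: 2 + 2 + 0 + 1 + 1 + 0 + 0 + 2 + 1 = 9
B has the highest total.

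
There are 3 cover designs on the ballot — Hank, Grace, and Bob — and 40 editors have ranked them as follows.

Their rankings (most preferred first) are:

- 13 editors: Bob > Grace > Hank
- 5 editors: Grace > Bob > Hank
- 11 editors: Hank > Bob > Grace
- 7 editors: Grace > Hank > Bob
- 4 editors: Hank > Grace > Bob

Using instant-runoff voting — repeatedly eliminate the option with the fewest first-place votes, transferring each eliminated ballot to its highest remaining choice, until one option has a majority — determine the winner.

Round 1: Hank 15, Bob 13, Grace 12. Grace has the fewest and is eliminated.
Round 2: Hank 22, Bob 18. Hank has a majority.

Hank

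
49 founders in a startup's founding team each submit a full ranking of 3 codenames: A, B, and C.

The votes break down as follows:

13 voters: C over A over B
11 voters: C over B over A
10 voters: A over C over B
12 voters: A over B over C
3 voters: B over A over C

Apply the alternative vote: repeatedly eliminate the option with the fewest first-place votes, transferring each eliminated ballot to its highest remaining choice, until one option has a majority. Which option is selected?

Round 1: C 24, A 22, B 3. B has the fewest and is eliminated.
Round 2: A 25, C 24. A has a majority.

A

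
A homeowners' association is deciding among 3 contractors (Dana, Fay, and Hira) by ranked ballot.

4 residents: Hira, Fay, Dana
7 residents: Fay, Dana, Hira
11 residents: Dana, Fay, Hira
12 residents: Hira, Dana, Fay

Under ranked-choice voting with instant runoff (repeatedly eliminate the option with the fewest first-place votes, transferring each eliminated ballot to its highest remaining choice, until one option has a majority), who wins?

Round 1: Hira 16, Dana 11, Fay 7. Fay has the fewest and is eliminated.
Round 2: Dana 18, Hira 16. Dana has a majority.

Dana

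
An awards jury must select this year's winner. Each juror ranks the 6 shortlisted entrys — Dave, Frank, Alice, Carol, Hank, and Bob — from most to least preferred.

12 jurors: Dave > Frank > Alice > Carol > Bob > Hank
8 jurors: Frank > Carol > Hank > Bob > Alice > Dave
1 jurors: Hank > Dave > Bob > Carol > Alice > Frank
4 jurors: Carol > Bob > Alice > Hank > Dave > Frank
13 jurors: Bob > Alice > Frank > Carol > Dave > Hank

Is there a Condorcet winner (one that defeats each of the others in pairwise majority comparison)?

Yes

Head-to-head results (38 voters total):
Dave vs Frank: Frank wins 21–17.
Dave vs Alice: Alice wins 25–13.
Dave vs Carol: Carol wins 25–13.
Dave vs Hank: Dave wins 25–13.
Dave vs Bob: Bob wins 25–13.
Frank vs Alice: Frank wins 20–18.
Frank vs Carol: Frank wins 33–5.
Frank vs Hank: Frank wins 33–5.
Frank vs Bob: Frank wins 20–18.
Alice vs Carol: Alice wins 25–13.
Alice vs Hank: Alice wins 29–9.
Alice vs Bob: Bob wins 26–12.
Carol vs Hank: Carol wins 37–1.
Carol vs Bob: Carol wins 24–14.
Hank vs Bob: Bob wins 29–9.
Frank beats each rival — Dave (21–17), Alice (20–18), Carol (33–5), Hank (33–5), Bob (20–18) — so Frank is the Condorcet winner.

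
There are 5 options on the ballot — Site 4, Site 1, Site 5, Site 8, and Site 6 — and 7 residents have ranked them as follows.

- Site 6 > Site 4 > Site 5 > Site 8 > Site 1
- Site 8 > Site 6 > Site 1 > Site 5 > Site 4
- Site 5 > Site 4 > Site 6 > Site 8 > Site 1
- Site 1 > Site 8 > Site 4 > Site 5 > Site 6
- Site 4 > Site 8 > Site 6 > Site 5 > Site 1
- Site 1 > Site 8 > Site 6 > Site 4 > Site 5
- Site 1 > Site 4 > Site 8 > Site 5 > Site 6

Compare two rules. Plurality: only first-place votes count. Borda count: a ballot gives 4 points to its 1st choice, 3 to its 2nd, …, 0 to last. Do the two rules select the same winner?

Plurality first-place counts: Site 4 1, Site 1 3, Site 5 1, Site 8 1, Site 6 1 → Site 1.
Borda totals: Site 4 16, Site 1 14, Site 5 10, Site 8 17, Site 6 13 → Site 8.
The two rules disagree: plurality picks Site 1, Borda picks Site 8.

No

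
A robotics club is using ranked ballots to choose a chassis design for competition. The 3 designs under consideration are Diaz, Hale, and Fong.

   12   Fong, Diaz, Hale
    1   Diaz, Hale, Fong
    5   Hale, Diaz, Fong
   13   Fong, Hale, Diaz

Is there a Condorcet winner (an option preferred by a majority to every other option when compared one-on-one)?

Head-to-head results (31 voters total):
Diaz vs Hale: Hale wins 18–13.
Diaz vs Fong: Fong wins 25–6.
Hale vs Fong: Fong wins 25–6.
Fong beats each rival — Diaz (25–6), Hale (25–6) — so Fong is the Condorcet winner.

Yes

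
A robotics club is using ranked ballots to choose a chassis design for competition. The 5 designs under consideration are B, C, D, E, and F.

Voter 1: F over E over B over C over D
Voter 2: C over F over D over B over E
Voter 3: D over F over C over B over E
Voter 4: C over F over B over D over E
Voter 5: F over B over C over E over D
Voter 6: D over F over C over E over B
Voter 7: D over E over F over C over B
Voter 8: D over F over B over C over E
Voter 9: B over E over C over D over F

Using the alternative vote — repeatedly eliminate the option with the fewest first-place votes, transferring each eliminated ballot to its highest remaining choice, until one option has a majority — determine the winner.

C

Round 1: D 4, C 2, F 2, B 1, E 0. E has the fewest and is eliminated.
Round 2: D 4, C 2, F 2, B 1. B has the fewest and is eliminated.
Round 3: D 4, C 3, F 2. F has the fewest and is eliminated.
Round 4: C 5, D 4. C has a majority.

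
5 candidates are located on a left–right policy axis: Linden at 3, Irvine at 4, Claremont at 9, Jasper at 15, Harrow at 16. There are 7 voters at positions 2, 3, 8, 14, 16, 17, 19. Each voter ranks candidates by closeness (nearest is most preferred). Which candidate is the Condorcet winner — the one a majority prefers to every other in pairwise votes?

With single-peaked preferences on a line, the Condorcet winner is the candidate closest to the median voter.
The median voter (position 14) is closest to Jasper at 15.
Check: Jasper vs Linden — voters closer to Jasper: 4 of 7.

Jasper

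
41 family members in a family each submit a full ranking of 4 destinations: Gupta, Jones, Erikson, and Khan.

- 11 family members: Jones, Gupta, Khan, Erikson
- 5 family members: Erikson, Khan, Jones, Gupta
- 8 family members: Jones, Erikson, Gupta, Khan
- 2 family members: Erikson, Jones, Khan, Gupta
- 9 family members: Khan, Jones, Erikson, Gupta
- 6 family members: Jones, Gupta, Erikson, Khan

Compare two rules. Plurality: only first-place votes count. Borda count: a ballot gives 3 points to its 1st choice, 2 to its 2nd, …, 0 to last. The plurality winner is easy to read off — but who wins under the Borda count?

Jones

Plurality first-place counts: Gupta 0, Jones 25, Erikson 7, Khan 9 → Jones.
Borda totals: Gupta 42, Jones 102, Erikson 52, Khan 50 → Jones.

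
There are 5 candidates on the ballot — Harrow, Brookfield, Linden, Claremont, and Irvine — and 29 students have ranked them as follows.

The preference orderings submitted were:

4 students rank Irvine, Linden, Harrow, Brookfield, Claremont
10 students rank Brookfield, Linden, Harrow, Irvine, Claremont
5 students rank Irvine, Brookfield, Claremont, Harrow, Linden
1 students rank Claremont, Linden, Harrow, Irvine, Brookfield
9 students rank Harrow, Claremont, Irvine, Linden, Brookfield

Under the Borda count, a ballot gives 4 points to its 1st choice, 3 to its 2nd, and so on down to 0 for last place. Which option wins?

Harrow

Borda scores:
  Harrow: 4·2 + 10·2 + 5·1 + 2 + 9·4 = 71
  Brookfield: 4·1 + 10·4 + 5·3 + 0 + 9·0 = 59
  Linden: 4·3 + 10·3 + 5·0 + 3 + 9·1 = 54
  Claremont: 4·0 + 10·0 + 5·2 + 4 + 9·3 = 41
  Irvine: 4·4 + 10·1 + 5·4 + 1 + 9·2 = 65
Harrow has the highest total.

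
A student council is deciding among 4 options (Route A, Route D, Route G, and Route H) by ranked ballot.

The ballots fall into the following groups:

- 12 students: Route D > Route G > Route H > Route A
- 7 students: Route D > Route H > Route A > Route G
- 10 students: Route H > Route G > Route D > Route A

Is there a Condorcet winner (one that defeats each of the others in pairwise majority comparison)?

Yes

Head-to-head results (29 voters total):
Route A vs Route D: Route D wins 29–0.
Route A vs Route G: Route G wins 22–7.
Route A vs Route H: Route H wins 29–0.
Route D vs Route G: Route D wins 19–10.
Route D vs Route H: Route D wins 19–10.
Route G vs Route H: Route H wins 17–12.
Route D beats each rival — Route A (29–0), Route G (19–10), Route H (19–10) — so Route D is the Condorcet winner.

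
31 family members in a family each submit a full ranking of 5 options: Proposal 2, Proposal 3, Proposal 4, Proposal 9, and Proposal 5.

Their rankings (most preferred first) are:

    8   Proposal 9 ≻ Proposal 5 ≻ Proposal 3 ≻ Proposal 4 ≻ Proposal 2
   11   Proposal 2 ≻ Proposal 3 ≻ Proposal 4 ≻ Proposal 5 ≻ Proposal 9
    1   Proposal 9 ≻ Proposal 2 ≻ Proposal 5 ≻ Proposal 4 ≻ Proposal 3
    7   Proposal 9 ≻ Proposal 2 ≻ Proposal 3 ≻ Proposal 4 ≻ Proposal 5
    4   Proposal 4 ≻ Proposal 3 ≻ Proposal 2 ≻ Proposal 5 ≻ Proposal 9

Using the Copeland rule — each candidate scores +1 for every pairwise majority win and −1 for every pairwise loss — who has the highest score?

Proposal 9

Pairwise results:
  Proposal 2 vs Proposal 3: Proposal 2 wins 19–12.
  Proposal 2 vs Proposal 4: Proposal 2 wins 19–12.
  Proposal 2 vs Proposal 9: Proposal 9 wins 16–15.
  Proposal 2 vs Proposal 5: Proposal 2 wins 23–8.
  Proposal 3 vs Proposal 4: Proposal 3 wins 26–5.
  Proposal 3 vs Proposal 9: Proposal 9 wins 16–15.
  Proposal 3 vs Proposal 5: Proposal 3 wins 22–9.
  Proposal 4 vs Proposal 9: Proposal 9 wins 16–15.
  Proposal 4 vs Proposal 5: Proposal 4 wins 22–9.
  Proposal 9 vs Proposal 5: Proposal 9 wins 16–15.
Copeland scores (wins − losses):
  Proposal 2: 3 − 1 = 2
  Proposal 3: 2 − 2 = 0
  Proposal 4: 1 − 3 = -2
  Proposal 9: 4 − 0 = 4
  Proposal 5: 0 − 4 = -4
Proposal 9 has the best Copeland score.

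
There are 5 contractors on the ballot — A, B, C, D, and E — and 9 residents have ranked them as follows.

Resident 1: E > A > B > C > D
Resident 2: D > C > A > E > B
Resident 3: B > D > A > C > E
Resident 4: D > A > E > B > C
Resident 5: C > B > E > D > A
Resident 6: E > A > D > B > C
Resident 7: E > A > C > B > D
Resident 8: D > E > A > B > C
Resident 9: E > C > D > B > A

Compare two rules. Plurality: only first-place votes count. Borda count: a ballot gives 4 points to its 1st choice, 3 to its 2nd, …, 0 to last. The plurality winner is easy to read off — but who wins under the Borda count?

E

Plurality first-place counts: A 0, B 1, C 1, D 3, E 4 → E.
Borda totals: A 18, B 14, C 14, D 20, E 24 → E.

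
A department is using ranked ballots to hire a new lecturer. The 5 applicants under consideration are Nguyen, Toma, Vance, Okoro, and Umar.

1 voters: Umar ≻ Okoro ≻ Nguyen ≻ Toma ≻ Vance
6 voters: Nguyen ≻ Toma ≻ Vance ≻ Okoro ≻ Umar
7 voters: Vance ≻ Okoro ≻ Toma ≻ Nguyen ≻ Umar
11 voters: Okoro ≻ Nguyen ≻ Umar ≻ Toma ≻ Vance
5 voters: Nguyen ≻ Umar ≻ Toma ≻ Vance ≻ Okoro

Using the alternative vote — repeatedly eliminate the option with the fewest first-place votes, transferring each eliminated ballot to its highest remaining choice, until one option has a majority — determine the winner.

Okoro

Round 1: Nguyen 11, Okoro 11, Vance 7, Umar 1, Toma 0. Toma has the fewest and is eliminated.
Round 2: Nguyen 11, Okoro 11, Vance 7, Umar 1. Umar has the fewest and is eliminated.
Round 3: Okoro 12, Nguyen 11, Vance 7. Vance has the fewest and is eliminated.
Round 4: Okoro 19, Nguyen 11. Okoro has a majority.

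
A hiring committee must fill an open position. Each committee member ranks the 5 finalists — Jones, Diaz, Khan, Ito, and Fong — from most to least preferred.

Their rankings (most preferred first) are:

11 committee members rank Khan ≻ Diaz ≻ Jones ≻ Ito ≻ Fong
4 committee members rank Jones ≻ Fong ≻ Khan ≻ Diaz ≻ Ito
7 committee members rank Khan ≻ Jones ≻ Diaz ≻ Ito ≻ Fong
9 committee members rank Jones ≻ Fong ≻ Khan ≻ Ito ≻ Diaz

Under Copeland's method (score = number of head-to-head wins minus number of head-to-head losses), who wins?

Pairwise results:
  Jones vs Diaz: Jones wins 20–11.
  Jones vs Khan: Khan wins 18–13.
  Jones vs Ito: Jones wins 31–0.
  Jones vs Fong: Jones wins 31–0.
  Diaz vs Khan: Khan wins 31–0.
  Diaz vs Ito: Diaz wins 22–9.
  Diaz vs Fong: Diaz wins 18–13.
  Khan vs Ito: Khan wins 31–0.
  Khan vs Fong: Khan wins 18–13.
  Ito vs Fong: Ito wins 18–13.
Copeland scores (wins − losses):
  Jones: 3 − 1 = 2
  Diaz: 2 − 2 = 0
  Khan: 4 − 0 = 4
  Ito: 1 − 3 = -2
  Fong: 0 − 4 = -4
Khan has the best Copeland score.

Khan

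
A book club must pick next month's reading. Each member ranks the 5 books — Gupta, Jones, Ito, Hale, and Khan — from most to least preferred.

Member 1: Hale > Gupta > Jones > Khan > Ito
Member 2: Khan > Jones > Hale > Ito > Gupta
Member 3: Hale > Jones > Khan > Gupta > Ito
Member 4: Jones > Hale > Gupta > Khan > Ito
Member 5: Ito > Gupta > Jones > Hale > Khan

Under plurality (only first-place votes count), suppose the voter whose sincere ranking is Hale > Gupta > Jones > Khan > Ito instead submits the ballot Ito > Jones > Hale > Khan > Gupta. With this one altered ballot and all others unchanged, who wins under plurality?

Ito

First-place totals with the altered ballot: Gupta 0, Jones 1, Ito 2, Hale 1, Khan 1.
The switch changes the winner from Hale to Ito.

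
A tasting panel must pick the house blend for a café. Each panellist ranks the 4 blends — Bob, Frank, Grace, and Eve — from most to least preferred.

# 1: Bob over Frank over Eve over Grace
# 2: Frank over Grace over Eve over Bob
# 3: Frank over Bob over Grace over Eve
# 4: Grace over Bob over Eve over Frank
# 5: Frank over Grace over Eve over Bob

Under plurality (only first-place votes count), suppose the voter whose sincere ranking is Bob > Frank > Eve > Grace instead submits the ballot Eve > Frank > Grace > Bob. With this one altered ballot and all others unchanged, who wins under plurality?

First-place totals with the altered ballot: Bob 0, Frank 3, Grace 1, Eve 1.
The winner is unchanged: still Frank.

Frank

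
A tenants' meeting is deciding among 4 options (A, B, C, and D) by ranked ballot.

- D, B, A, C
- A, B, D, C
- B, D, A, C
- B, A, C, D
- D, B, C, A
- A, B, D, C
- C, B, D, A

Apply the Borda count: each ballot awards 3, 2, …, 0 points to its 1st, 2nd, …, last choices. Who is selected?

Borda scores:
  A: 1 + 3 + 1 + 2 + 0 + 3 + 0 = 10
  B: 2 + 2 + 3 + 3 + 2 + 2 + 2 = 16
  C: 0 + 0 + 0 + 1 + 1 + 0 + 3 = 5
  D: 3 + 1 + 2 + 0 + 3 + 1 + 1 = 11
B has the highest total.

B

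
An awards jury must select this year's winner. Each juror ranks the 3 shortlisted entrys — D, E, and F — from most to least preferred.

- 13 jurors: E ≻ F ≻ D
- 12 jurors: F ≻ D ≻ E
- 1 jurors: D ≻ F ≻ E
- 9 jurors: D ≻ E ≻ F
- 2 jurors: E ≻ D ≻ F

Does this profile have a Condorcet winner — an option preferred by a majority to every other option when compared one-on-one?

No

Head-to-head results (37 voters total):
D vs E: D wins 22–15.
D vs F: F wins 25–12.
E vs F: E wins 24–13.
No candidate beats all others: D beats E beats F beats D, a majority cycle.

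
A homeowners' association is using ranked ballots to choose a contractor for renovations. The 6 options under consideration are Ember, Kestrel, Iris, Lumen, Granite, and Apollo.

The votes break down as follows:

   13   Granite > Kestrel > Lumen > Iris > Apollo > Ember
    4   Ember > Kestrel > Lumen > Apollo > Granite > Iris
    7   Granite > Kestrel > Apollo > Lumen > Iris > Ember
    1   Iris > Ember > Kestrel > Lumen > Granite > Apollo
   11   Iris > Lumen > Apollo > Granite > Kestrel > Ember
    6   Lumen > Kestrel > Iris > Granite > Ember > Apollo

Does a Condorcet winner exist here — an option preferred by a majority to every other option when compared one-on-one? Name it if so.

There is no Condorcet winner

Head-to-head results (42 voters total):
Ember vs Kestrel: Kestrel wins 37–5.
Ember vs Iris: Iris wins 38–4.
Ember vs Lumen: Lumen wins 37–5.
Ember vs Granite: Granite wins 37–5.
Ember vs Apollo: Apollo wins 31–11.
Kestrel vs Iris: Kestrel wins 30–12.
Kestrel vs Lumen: Kestrel wins 25–17.
Kestrel vs Granite: Granite wins 31–11.
Kestrel vs Apollo: Kestrel wins 31–11.
Iris vs Lumen: Lumen wins 30–12.
Iris vs Granite: Granite wins 24–18.
Iris vs Apollo: Iris wins 31–11.
Lumen vs Granite: Lumen wins 22–20.
Lumen vs Apollo: Lumen wins 35–7.
Granite vs Apollo: Granite wins 27–15.
No candidate beats all others: Kestrel beats Lumen beats Granite beats Kestrel, a majority cycle.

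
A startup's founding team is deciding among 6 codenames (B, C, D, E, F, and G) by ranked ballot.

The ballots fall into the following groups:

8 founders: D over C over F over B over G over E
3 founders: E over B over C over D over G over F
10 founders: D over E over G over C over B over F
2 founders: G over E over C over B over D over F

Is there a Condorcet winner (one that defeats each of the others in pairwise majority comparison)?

Head-to-head results (23 voters total):
B vs C: C wins 20–3.
B vs D: D wins 18–5.
B vs E: E wins 15–8.
B vs F: B wins 15–8.
B vs G: G wins 12–11.
C vs D: D wins 18–5.
C vs E: E wins 15–8.
C vs F: C wins 23–0.
C vs G: G wins 12–11.
D vs E: D wins 18–5.
D vs F: D wins 23–0.
D vs G: D wins 21–2.
E vs F: E wins 15–8.
E vs G: E wins 13–10.
F vs G: G wins 15–8.
D beats each rival — B (18–5), C (18–5), E (18–5), F (23–0), G (21–2) — so D is the Condorcet winner.

Yes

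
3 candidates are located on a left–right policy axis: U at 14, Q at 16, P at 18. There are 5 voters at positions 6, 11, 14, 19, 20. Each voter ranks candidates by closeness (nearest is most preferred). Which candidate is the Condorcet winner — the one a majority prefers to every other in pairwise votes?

U

With single-peaked preferences on a line, the Condorcet winner is the candidate closest to the median voter.
The median voter (position 14) is closest to U at 14.
Check: U vs P — voters closer to U: 3 of 5.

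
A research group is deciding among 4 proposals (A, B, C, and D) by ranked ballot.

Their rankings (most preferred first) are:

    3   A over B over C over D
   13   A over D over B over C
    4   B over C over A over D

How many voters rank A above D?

20

Ballots ranking A above D: 3+13+4 = 20.
Ballots ranking D above A: 0.
So 20 of 20 voters prefer A to D.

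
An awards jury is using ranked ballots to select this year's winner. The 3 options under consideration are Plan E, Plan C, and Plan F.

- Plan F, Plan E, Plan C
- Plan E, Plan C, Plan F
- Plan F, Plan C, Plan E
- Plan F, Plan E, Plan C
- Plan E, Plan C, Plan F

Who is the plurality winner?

First-place vote totals:
  Plan E: 2
  Plan C: 0
  Plan F: 3
Plan F has the most first-place votes.

Plan F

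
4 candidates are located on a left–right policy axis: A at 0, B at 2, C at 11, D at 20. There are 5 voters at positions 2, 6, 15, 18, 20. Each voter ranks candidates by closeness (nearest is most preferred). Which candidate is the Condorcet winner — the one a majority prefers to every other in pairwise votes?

With single-peaked preferences on a line, the Condorcet winner is the candidate closest to the median voter.
The median voter (position 15) is closest to C at 11.
Check: C vs A — voters closer to C: 4 of 5.

C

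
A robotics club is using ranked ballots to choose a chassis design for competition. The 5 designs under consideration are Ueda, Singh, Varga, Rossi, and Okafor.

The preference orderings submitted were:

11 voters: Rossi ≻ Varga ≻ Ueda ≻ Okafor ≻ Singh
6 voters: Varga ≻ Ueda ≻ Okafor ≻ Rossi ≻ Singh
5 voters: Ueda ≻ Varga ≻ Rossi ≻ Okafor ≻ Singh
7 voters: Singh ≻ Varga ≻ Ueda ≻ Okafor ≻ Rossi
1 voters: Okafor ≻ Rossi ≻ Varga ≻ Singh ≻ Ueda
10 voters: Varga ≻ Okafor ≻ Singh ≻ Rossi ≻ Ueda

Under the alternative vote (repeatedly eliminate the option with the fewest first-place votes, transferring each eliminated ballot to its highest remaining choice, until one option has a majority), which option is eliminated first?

Okafor

Round 1: Varga 16, Rossi 11, Singh 7, Ueda 5, Okafor 1. Okafor has the fewest and is eliminated.
Round 2: Varga 16, Rossi 12, Singh 7, Ueda 5. Ueda has the fewest and is eliminated.
Round 3: Varga 21, Rossi 12, Singh 7. Varga has a majority.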